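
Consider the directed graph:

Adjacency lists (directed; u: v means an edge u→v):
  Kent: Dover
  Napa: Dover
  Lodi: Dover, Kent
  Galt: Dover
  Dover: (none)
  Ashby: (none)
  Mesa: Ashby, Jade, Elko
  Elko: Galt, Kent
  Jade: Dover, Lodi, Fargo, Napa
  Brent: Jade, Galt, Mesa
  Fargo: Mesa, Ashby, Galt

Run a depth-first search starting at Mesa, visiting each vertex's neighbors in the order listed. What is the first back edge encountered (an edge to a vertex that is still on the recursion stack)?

Fargo→Mesa

DFS from Mesa (visiting each vertex's neighbors in the order listed); mark gray on enter, black on exit:
Mesa gray
  Ashby gray
  Ashby black
  Jade gray
    Dover gray
    Dover black
    Lodi gray
      Lodi→Dover: Dover black — skip
      Kent gray
        Kent→Dover: Dover black — skip
      Kent black
    Lodi black
    Fargo gray
      Fargo→Mesa: Mesa is gray → back edge
First back edge: Fargo → Mesa.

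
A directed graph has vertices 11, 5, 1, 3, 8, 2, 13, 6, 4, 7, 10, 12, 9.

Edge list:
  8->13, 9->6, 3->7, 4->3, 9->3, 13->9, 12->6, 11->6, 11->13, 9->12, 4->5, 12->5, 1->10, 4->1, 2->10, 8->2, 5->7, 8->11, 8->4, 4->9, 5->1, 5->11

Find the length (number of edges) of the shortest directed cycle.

5

For each vertex v, BFS finds the shortest path from v back to v.
The shortest such closed walk is 13 → 9 → 12 → 5 → 11 → 13, length 5.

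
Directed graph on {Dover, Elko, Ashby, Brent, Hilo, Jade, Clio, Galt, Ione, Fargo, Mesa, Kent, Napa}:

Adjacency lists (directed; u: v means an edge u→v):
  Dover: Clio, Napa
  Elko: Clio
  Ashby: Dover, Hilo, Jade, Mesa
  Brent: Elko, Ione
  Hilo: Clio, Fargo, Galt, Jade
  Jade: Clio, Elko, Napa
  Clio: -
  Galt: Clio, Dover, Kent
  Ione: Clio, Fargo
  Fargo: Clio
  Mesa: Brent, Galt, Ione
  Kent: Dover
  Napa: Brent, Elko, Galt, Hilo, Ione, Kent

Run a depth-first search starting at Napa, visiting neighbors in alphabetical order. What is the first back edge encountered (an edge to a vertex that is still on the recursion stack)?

DFS from Napa (visiting neighbors in alphabetical order); mark gray on enter, black on exit:
Napa gray
  Brent gray
    Elko gray
      Clio gray
      Clio black
    Elko black
    Ione gray
      Ione→Clio: Clio black — skip
      Fargo gray
        Fargo→Clio: Clio black — skip
      Fargo black
    Ione black
  Brent black
  Napa→Elko: Elko black — skip
  Galt gray
    Galt→Clio: Clio black — skip
    Dover gray
      Dover→Clio: Clio black — skip
      Dover→Napa: Napa is gray → back edge
First back edge: Dover → Napa.

Dover->Napa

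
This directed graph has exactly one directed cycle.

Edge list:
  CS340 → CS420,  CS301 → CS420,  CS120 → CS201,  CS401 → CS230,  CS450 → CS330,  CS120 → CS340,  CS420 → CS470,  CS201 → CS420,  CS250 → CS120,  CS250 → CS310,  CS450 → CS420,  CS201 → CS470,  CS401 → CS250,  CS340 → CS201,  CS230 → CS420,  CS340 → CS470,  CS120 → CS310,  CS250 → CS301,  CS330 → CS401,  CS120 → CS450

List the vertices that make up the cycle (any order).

CS120, CS250, CS330, CS401, CS450

DFS with gray/black marking from CS401:
CS401 gray
  CS250 gray
    CS120 gray
      CS201 gray
        CS470 gray
        CS470 black
        CS420 gray
          CS420→CS470: CS470 black — skip
        CS420 black
      CS201 black
      CS310 gray
      CS310 black
      CS450 gray
        CS330 gray
          CS330→CS401: CS401 is gray → back edge
Back edge closes the cycle CS401 → CS250 → CS120 → CS450 → CS330 → CS401; its vertices are {CS120, CS250, CS330, CS401, CS450}.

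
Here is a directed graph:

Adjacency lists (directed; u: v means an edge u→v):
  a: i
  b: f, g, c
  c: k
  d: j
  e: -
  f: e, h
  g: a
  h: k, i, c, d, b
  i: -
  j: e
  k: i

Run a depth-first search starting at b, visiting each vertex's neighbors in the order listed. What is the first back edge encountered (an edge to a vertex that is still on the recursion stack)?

h→b

DFS from b (visiting each vertex's neighbors in the order listed); mark gray on enter, black on exit:
b gray
  f gray
    e gray
    e black
    h gray
      k gray
        i gray
        i black
      k black
      h→i: i black — skip
      c gray
        c→k: k black — skip
      c black
      d gray
        j gray
          j→e: e black — skip
        j black
      d black
      h→b: b is gray → back edge
First back edge: h → b.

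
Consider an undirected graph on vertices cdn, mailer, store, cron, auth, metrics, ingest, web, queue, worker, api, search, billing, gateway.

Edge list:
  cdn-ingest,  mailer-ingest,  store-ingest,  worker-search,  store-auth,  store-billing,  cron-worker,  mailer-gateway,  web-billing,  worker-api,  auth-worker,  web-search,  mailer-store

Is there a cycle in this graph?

Yes

DFS, tracking each vertex's parent; an edge to a visited non-parent vertex closes a cycle.
Start from store:
visit store (parent –)
  visit billing (parent store)
    visit web (parent billing)
      web–billing: parent, skip
      visit search (parent web)
        visit worker (parent search)
          visit cron (parent worker)
            cron–worker: parent, skip
          visit api (parent worker)
            api–worker: parent, skip
          worker–search: parent, skip
          visit auth (parent worker)
            auth–store: store visited and ≠ parent → cycle
Cycle: store – billing – web – search – worker – auth – store.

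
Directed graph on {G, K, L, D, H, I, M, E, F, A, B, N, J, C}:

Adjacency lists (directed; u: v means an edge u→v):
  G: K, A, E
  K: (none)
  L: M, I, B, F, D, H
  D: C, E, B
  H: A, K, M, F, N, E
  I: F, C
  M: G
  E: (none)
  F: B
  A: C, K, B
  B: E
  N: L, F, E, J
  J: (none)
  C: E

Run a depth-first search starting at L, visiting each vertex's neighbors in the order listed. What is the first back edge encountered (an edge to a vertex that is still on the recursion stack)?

N->L

DFS from L (visiting each vertex's neighbors in the order listed); mark gray on enter, black on exit:
L gray
  M gray
    G gray
      K gray
      K black
      A gray
        C gray
          E gray
          E black
        C black
        A→K: K black — skip
        B gray
          B→E: E black — skip
        B black
      A black
      G→E: E black — skip
    G black
  M black
  I gray
    F gray
      F→B: B black — skip
    F black
    I→C: C black — skip
  I black
  L→B: B black — skip
  L→F: F black — skip
  D gray
    D→C: C black — skip
    D→E: E black — skip
    D→B: B black — skip
  D black
  H gray
    H→A: A black — skip
    H→K: K black — skip
    H→M: M black — skip
    H→F: F black — skip
    N gray
      N→L: L is gray → back edge
First back edge: N → L.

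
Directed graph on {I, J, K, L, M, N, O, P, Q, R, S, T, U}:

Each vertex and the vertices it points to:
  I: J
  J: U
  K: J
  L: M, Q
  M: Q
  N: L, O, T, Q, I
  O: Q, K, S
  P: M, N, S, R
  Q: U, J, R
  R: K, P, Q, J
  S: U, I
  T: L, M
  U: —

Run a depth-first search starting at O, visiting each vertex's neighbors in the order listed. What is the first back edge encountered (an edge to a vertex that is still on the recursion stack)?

M→Q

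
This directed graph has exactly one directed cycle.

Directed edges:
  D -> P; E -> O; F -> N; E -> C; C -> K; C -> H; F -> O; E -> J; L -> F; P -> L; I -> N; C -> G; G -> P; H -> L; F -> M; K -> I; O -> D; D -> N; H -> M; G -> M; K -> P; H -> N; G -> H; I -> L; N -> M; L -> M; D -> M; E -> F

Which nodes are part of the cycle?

D, F, L, O, P

DFS with gray/black marking from F:
F gray
  N gray
    M gray
    M black
  N black
  F→M: M black — skip
  O gray
    D gray
      P gray
        L gray
          L→F: F is gray → back edge
Back edge closes the cycle F → O → D → P → L → F; its vertices are {D, F, L, O, P}.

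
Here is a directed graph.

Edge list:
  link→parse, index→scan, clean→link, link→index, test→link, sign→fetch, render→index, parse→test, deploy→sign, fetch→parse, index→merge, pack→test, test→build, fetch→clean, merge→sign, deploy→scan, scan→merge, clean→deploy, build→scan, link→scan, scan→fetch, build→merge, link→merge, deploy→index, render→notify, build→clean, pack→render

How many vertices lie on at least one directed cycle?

A vertex is on a directed cycle iff it belongs to a strongly connected component of size ≥ 2 (or has a self-loop).
The vertices on cycles are {link, scan, sign, test, build, clean, fetch, index, merge, parse, deploy} — 11 in total.

11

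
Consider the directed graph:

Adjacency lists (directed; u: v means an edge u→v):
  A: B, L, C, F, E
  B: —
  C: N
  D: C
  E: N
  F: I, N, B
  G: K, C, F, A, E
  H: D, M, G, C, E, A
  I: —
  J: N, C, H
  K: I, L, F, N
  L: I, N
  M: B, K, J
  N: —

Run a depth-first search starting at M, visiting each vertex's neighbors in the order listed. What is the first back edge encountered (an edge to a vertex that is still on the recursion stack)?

H→M

DFS from M (visiting each vertex's neighbors in the order listed); mark gray on enter, black on exit:
M gray
  B gray
  B black
  K gray
    I gray
    I black
    L gray
      L→I: I black — skip
      N gray
      N black
    L black
    F gray
      F→I: I black — skip
      F→N: N black — skip
      F→B: B black — skip
    F black
    K→N: N black — skip
  K black
  J gray
    J→N: N black — skip
    C gray
      C→N: N black — skip
    C black
    H gray
      D gray
        D→C: C black — skip
      D black
      H→M: M is gray → back edge
First back edge: H → M.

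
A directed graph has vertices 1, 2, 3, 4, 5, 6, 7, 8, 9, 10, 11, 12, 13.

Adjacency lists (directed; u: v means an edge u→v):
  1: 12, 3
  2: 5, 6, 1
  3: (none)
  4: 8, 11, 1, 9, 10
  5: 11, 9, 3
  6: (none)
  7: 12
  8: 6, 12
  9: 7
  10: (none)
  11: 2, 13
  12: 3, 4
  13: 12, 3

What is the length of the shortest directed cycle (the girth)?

For each vertex v, BFS finds the shortest path from v back to v.
The shortest such closed walk is 4 → 8 → 12 → 4, length 3.

3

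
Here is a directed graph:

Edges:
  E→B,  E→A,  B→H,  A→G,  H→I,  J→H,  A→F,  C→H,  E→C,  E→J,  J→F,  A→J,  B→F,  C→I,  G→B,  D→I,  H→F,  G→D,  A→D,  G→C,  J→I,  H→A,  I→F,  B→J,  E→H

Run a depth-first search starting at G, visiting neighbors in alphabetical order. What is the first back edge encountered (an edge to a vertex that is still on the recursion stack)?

A→G

DFS from G (visiting neighbors in alphabetical order); mark gray on enter, black on exit:
G gray
  B gray
    F gray
    F black
    H gray
      A gray
        D gray
          I gray
            I→F: F black — skip
          I black
        D black
        A→F: F black — skip
        A→G: G is gray → back edge
First back edge: A → G.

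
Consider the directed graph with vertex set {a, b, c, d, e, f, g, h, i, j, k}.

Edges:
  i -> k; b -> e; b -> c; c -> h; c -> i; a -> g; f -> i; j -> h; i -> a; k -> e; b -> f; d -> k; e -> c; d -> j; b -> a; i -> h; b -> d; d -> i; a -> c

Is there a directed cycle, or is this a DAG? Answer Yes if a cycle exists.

DFS with white/gray/black marking, starting from h:
h gray
h black
a gray
  c gray
    c→h: h black — skip
    i gray
      i→a: a is gray → back edge
Back edge found, so a cycle exists: a → c → i → a.

Yes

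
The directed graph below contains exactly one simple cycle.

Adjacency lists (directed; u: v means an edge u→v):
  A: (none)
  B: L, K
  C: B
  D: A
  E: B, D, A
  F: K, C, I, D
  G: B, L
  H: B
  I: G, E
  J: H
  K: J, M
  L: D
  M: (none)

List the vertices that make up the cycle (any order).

B, H, J, K

DFS with gray/black marking from K:
K gray
  J gray
    H gray
      B gray
        L gray
          D gray
            A gray
            A black
          D black
        L black
        B→K: K is gray → back edge
Back edge closes the cycle K → J → H → B → K; its vertices are {B, H, J, K}.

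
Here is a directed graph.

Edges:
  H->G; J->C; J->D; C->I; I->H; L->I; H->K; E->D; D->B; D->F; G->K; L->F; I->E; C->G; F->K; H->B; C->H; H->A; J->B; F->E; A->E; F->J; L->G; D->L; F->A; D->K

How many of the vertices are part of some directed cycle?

9

A vertex is on a directed cycle iff it belongs to a strongly connected component of size ≥ 2 (or has a self-loop).
The vertices on cycles are {A, C, D, E, F, H, I, J, L} — 9 in total.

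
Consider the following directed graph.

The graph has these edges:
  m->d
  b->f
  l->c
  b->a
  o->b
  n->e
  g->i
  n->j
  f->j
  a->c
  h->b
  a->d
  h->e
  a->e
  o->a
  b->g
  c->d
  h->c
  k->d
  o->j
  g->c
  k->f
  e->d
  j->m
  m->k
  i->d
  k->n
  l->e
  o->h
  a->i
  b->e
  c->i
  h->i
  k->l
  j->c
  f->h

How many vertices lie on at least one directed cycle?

7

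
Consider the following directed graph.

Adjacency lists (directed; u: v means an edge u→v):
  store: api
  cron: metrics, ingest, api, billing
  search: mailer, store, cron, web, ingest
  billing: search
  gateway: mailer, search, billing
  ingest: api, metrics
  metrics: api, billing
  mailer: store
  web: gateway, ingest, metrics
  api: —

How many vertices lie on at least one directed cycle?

7

A vertex is on a directed cycle iff it belongs to a strongly connected component of size ≥ 2 (or has a self-loop).
The vertices on cycles are {web, cron, ingest, search, billing, gateway, metrics} — 7 in total.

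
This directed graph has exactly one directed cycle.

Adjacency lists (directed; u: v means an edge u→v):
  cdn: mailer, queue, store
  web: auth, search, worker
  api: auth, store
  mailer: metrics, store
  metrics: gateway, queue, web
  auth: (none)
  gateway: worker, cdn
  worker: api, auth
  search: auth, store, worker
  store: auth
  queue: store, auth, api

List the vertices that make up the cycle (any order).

cdn, mailer, gateway, metrics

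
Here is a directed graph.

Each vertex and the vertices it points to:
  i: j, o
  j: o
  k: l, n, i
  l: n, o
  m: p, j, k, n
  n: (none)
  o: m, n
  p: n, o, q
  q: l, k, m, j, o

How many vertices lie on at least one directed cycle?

A vertex is on a directed cycle iff it belongs to a strongly connected component of size ≥ 2 (or has a self-loop).
The vertices on cycles are {i, j, k, l, m, o, p, q} — 8 in total.

8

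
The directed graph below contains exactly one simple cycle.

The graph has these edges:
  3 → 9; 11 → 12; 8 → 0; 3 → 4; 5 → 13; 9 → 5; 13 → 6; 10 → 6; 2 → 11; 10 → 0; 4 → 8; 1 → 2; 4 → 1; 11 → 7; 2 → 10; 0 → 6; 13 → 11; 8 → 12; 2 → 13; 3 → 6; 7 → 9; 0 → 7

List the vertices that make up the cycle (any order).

5, 7, 9, 11, 13

DFS with gray/black marking from 9:
9 gray
  5 gray
    13 gray
      6 gray
      6 black
      11 gray
        12 gray
        12 black
        7 gray
          7→9: 9 is gray → back edge
Back edge closes the cycle 9 → 5 → 13 → 11 → 7 → 9; its vertices are {5, 7, 9, 11, 13}.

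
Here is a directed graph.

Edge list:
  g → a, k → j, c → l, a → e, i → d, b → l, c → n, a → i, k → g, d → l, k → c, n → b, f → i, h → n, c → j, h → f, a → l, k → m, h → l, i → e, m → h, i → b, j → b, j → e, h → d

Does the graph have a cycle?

No

DFS with white/gray/black marking, starting from l:
l gray
l black
e gray
e black
f gray
  i gray
    d gray
      d→l: l black — skip
    d black
    i→e: e black — skip
    b gray
      b→l: l black — skip
    b black
  i black
f black
a gray
  a→l: l black — skip
  a→i: i black — skip
  a→e: e black — skip
a black
g gray
  g→a: a black — skip
g black
c gray
  j gray
    j→e: e black — skip
    j→b: b black — skip
  j black
  c→l: l black — skip
  n gray
    n→b: b black — skip
  n black
c black
k gray
  k→c: c black — skip
  m gray
    h gray
      h→n: n black — skip
      h→f: f black — skip
      h→l: l black — skip
      h→d: d black — skip
    h black
  m black
  k→g: g black — skip
  k→j: j black — skip
k black
Every edge goes to a white or black vertex — no back edge, so the graph is acyclic.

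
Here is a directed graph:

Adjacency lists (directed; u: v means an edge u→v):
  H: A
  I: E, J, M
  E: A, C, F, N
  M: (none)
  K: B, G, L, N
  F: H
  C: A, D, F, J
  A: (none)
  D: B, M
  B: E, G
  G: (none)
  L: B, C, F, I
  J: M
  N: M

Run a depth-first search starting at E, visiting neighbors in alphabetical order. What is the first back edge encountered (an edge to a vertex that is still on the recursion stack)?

B->E

DFS from E (visiting neighbors in alphabetical order); mark gray on enter, black on exit:
E gray
  A gray
  A black
  C gray
    C→A: A black — skip
    D gray
      B gray
        B→E: E is gray → back edge
First back edge: B → E.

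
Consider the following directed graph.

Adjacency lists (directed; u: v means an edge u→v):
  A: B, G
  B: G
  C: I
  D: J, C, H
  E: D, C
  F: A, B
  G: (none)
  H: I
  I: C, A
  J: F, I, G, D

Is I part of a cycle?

Yes

I is on a cycle iff I can reach itself via ≥1 edge.
I → C → I — yes.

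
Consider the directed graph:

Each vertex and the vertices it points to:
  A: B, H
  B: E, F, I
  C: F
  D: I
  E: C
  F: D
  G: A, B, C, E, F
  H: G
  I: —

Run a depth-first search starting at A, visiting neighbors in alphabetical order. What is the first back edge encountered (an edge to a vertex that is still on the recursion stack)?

G→A

DFS from A (visiting neighbors in alphabetical order); mark gray on enter, black on exit:
A gray
  B gray
    E gray
      C gray
        F gray
          D gray
            I gray
            I black
          D black
        F black
      C black
    E black
    B→F: F black — skip
    B→I: I black — skip
  B black
  H gray
    G gray
      G→A: A is gray → back edge
First back edge: G → A.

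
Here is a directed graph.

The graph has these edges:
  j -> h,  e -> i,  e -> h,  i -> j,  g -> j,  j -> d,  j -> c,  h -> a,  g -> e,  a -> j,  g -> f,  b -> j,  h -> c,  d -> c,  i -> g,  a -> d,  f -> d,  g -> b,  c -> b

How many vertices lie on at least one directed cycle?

A vertex is on a directed cycle iff it belongs to a strongly connected component of size ≥ 2 (or has a self-loop).
The vertices on cycles are {a, b, c, d, e, g, h, i, j} — 9 in total.

9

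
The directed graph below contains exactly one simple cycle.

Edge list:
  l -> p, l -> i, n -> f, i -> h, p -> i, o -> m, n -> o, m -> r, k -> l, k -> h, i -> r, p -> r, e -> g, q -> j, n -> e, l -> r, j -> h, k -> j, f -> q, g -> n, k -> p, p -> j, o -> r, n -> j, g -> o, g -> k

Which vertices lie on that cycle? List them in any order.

e, g, n

DFS with gray/black marking from g:
g gray
  o gray
    r gray
    r black
    m gray
      m→r: r black — skip
    m black
  o black
  k gray
    l gray
      l→r: r black — skip
      p gray
        j gray
          h gray
          h black
        j black
        i gray
          i→r: r black — skip
          i→h: h black — skip
        i black
        p→r: r black — skip
      p black
      l→i: i black — skip
    l black
    k→p: p black — skip
    k→h: h black — skip
    k→j: j black — skip
  k black
  n gray
    n→j: j black — skip
    e gray
      e→g: g is gray → back edge
Back edge closes the cycle g → n → e → g; its vertices are {e, g, n}.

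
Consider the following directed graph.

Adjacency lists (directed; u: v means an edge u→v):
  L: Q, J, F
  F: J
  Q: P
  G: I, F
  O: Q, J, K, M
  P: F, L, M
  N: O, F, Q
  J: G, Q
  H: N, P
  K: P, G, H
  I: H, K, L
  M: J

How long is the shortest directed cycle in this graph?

3

For each vertex v, BFS finds the shortest path from v back to v.
The shortest such closed walk is G → F → J → G, length 3.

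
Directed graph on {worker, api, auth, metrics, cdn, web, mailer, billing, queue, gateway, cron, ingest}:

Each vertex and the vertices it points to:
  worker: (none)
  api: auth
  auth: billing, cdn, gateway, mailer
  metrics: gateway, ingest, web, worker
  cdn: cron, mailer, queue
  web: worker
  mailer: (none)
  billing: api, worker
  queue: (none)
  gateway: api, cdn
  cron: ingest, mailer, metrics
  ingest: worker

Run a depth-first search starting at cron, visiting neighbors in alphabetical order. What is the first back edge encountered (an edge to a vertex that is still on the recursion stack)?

DFS from cron (visiting neighbors in alphabetical order); mark gray on enter, black on exit:
cron gray
  ingest gray
    worker gray
    worker black
  ingest black
  mailer gray
  mailer black
  metrics gray
    gateway gray
      api gray
        auth gray
          billing gray
            billing→api: api is gray → back edge
First back edge: billing → api.

billing->api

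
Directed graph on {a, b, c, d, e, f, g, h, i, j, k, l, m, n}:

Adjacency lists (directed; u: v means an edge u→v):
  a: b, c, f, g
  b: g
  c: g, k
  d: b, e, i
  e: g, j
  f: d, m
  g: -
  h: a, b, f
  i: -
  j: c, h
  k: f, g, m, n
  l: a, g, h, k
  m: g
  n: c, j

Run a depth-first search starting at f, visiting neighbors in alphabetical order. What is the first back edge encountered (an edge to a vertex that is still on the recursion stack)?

k->f

DFS from f (visiting neighbors in alphabetical order); mark gray on enter, black on exit:
f gray
  d gray
    b gray
      g gray
      g black
    b black
    e gray
      e→g: g black — skip
      j gray
        c gray
          c→g: g black — skip
          k gray
            k→f: f is gray → back edge
First back edge: k → f.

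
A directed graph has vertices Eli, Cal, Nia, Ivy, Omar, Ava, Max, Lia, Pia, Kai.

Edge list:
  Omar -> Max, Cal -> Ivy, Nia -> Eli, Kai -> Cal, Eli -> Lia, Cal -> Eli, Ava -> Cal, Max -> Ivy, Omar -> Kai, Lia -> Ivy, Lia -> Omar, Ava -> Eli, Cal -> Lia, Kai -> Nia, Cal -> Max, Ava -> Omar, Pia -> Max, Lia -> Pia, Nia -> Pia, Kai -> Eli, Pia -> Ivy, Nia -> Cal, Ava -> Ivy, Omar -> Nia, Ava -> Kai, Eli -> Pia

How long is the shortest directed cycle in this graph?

4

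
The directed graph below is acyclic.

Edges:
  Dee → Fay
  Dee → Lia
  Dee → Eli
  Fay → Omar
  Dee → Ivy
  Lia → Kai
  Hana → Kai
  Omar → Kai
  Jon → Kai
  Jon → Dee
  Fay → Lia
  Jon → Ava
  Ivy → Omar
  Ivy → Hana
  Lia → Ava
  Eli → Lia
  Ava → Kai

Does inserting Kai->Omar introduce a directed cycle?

Yes

Adding Kai→Omar creates a cycle iff Omar can already reach Kai.
Path from Omar: Omar → Kai.
So Omar → … → Kai → Omar is a cycle.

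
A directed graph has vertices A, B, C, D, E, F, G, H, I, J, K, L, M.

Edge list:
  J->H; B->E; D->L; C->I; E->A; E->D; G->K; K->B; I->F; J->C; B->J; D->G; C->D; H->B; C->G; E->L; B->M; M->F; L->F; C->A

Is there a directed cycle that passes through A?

A lies on a cycle iff there is a path from A back to itself.
Exploring from A, it never reaches itself; equivalently, its strongly connected component is a singleton.

No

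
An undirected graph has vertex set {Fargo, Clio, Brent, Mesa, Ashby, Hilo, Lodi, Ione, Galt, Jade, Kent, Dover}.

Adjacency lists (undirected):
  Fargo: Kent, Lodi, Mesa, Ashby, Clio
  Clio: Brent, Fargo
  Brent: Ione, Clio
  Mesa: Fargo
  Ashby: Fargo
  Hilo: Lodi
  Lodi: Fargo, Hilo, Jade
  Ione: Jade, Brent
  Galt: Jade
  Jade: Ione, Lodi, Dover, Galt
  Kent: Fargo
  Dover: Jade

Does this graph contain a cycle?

Yes

DFS, tracking each vertex's parent; an edge to a visited non-parent vertex closes a cycle.
Start from Lodi:
visit Lodi (parent –)
  visit Fargo (parent Lodi)
    visit Kent (parent Fargo)
      Kent–Fargo: parent, skip
    Fargo–Lodi: parent, skip
    visit Mesa (parent Fargo)
      Mesa–Fargo: parent, skip
    visit Ashby (parent Fargo)
      Ashby–Fargo: parent, skip
    visit Clio (parent Fargo)
      visit Brent (parent Clio)
        visit Ione (parent Brent)
          visit Jade (parent Ione)
            Jade–Ione: parent, skip
            Jade–Lodi: Lodi visited and ≠ parent → cycle
Cycle: Lodi – Fargo – Clio – Brent – Ione – Jade – Lodi.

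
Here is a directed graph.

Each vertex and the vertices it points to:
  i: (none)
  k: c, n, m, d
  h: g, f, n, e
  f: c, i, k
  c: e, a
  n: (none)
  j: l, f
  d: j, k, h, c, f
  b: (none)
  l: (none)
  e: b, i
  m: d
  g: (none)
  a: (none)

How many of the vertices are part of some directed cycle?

A vertex is on a directed cycle iff it belongs to a strongly connected component of size ≥ 2 (or has a self-loop).
The vertices on cycles are {d, f, h, j, k, m} — 6 in total.

6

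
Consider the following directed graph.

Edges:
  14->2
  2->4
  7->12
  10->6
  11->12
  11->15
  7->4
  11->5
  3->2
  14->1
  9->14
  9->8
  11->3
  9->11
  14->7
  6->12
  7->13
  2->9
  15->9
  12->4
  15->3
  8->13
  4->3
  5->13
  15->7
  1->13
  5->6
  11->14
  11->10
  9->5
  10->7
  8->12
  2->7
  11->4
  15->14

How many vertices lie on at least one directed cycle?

A vertex is on a directed cycle iff it belongs to a strongly connected component of size ≥ 2 (or has a self-loop).
The vertices on cycles are {2, 3, 4, 5, 6, 7, 8, 9, 10, 11, 12, 14, 15} — 13 in total.

13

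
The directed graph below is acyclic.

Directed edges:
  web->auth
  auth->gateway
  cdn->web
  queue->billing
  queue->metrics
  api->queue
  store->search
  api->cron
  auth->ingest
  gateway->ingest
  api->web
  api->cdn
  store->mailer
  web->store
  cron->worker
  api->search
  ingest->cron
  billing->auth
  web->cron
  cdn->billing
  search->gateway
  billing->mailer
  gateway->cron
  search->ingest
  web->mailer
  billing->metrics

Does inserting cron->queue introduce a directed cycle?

Adding cron→queue creates a cycle iff queue can already reach cron.
Path from queue: queue → billing → auth → gateway → cron.
So queue → … → cron → queue is a cycle.

Yes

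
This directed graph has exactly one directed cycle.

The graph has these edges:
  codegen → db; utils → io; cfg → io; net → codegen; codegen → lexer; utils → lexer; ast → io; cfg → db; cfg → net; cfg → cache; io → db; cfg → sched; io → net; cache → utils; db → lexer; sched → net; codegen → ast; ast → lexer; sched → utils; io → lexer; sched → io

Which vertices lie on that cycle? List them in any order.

DFS with gray/black marking from net:
net gray
  codegen gray
    db gray
      lexer gray
      lexer black
    db black
    codegen→lexer: lexer black — skip
    ast gray
      ast→lexer: lexer black — skip
      io gray
        io→lexer: lexer black — skip
        io→net: net is gray → back edge
Back edge closes the cycle net → codegen → ast → io → net; its vertices are {io, ast, net, codegen}.

io, ast, net, codegen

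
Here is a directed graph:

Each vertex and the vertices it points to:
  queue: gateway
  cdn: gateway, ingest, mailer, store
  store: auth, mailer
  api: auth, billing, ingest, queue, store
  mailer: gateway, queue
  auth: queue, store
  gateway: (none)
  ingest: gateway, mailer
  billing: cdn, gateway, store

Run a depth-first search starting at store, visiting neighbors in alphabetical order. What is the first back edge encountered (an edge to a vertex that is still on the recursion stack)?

DFS from store (visiting neighbors in alphabetical order); mark gray on enter, black on exit:
store gray
  auth gray
    queue gray
      gateway gray
      gateway black
    queue black
    auth→store: store is gray → back edge
First back edge: auth → store.

auth→store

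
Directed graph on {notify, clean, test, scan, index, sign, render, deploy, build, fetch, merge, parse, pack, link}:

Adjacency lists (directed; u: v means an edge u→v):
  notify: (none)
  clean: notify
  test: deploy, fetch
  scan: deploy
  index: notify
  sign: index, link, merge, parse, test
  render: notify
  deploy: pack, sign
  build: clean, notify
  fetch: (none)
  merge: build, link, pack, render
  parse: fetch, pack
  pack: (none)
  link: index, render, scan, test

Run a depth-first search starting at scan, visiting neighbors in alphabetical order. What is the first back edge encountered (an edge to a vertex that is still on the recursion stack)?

DFS from scan (visiting neighbors in alphabetical order); mark gray on enter, black on exit:
scan gray
  deploy gray
    pack gray
    pack black
    sign gray
      index gray
        notify gray
        notify black
      index black
      link gray
        link→index: index black — skip
        render gray
          render→notify: notify black — skip
        render black
        link→scan: scan is gray → back edge
First back edge: link → scan.

link->scan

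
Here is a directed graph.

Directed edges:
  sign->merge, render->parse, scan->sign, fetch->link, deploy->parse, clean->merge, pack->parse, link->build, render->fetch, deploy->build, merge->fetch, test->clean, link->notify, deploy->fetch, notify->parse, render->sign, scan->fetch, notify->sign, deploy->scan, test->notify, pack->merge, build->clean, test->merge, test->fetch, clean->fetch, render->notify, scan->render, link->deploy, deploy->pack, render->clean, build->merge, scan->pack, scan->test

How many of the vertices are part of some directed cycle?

A vertex is on a directed cycle iff it belongs to a strongly connected component of size ≥ 2 (or has a self-loop).
The vertices on cycles are {link, pack, scan, sign, test, build, clean, fetch, merge, deploy, notify, render} — 12 in total.

12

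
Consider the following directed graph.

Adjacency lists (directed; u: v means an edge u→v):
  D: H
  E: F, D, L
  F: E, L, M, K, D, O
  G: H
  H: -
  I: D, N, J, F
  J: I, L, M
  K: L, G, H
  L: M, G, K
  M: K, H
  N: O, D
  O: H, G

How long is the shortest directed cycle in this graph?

For each vertex v, BFS finds the shortest path from v back to v.
The shortest such closed walk is J → I → J, length 2.

2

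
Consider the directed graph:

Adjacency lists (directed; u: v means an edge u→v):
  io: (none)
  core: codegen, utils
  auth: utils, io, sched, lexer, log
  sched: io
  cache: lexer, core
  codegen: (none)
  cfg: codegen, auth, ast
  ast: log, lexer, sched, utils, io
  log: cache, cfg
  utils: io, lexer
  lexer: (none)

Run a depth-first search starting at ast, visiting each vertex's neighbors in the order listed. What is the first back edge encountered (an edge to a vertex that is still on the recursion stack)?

DFS from ast (visiting each vertex's neighbors in the order listed); mark gray on enter, black on exit:
ast gray
  log gray
    cache gray
      lexer gray
      lexer black
      core gray
        codegen gray
        codegen black
        utils gray
          io gray
          io black
          utils→lexer: lexer black — skip
        utils black
      core black
    cache black
    cfg gray
      cfg→codegen: codegen black — skip
      auth gray
        auth→utils: utils black — skip
        auth→io: io black — skip
        sched gray
          sched→io: io black — skip
        sched black
        auth→lexer: lexer black — skip
        auth→log: log is gray → back edge
First back edge: auth → log.

auth->log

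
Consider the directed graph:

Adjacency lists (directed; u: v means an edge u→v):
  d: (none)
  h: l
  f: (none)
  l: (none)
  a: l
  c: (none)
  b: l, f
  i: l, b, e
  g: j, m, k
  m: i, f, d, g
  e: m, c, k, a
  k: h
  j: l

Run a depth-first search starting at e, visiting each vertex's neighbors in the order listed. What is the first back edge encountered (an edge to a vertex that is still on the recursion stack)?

DFS from e (visiting each vertex's neighbors in the order listed); mark gray on enter, black on exit:
e gray
  m gray
    i gray
      l gray
      l black
      b gray
        b→l: l black — skip
        f gray
        f black
      b black
      i→e: e is gray → back edge
First back edge: i → e.

i->e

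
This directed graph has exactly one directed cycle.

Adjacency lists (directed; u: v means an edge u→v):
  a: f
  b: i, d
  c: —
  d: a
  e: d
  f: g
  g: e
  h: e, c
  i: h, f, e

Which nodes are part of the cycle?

DFS with gray/black marking from d:
d gray
  a gray
    f gray
      g gray
        e gray
          e→d: d is gray → back edge
Back edge closes the cycle d → a → f → g → e → d; its vertices are {a, d, e, f, g}.

a, d, e, f, g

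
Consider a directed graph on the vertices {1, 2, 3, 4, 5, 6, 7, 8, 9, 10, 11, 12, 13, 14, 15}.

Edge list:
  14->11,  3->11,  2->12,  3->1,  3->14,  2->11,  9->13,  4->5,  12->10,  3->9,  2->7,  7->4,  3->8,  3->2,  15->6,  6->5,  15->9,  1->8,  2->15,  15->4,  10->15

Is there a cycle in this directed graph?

No

DFS with white/gray/black marking, starting from 1:
1 gray
  8 gray
  8 black
1 black
2 gray
  15 gray
    6 gray
      5 gray
      5 black
    6 black
    4 gray
      4→5: 5 black — skip
    4 black
    9 gray
      13 gray
      13 black
    9 black
  15 black
  11 gray
  11 black
  12 gray
    10 gray
      10→15: 15 black — skip
    10 black
  12 black
  7 gray
    7→4: 4 black — skip
  7 black
2 black
3 gray
  3→8: 8 black — skip
  3→11: 11 black — skip
  14 gray
    14→11: 11 black — skip
  14 black
  3→9: 9 black — skip
  3→2: 2 black — skip
  3→1: 1 black — skip
3 black
Every edge goes to a white or black vertex — no back edge, so the graph is acyclic.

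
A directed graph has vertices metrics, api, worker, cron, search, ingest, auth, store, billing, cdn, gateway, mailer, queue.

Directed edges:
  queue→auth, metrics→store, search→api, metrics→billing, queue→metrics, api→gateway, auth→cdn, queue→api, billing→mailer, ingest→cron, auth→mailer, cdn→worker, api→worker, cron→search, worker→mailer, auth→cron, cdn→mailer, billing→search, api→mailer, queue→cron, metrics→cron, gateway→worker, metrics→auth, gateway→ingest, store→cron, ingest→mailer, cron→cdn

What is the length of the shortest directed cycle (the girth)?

5

For each vertex v, BFS finds the shortest path from v back to v.
The shortest such closed walk is api → gateway → ingest → cron → search → api, length 5.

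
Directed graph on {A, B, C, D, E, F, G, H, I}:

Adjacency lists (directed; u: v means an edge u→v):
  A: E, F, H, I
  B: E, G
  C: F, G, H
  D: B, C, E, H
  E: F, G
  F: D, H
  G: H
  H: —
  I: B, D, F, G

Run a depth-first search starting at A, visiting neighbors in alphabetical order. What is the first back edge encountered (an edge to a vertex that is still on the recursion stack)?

B->E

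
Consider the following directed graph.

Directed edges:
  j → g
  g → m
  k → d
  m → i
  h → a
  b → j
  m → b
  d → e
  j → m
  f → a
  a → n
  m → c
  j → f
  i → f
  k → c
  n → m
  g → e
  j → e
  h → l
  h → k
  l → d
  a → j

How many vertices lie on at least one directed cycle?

8

A vertex is on a directed cycle iff it belongs to a strongly connected component of size ≥ 2 (or has a self-loop).
The vertices on cycles are {a, b, f, g, i, j, m, n} — 8 in total.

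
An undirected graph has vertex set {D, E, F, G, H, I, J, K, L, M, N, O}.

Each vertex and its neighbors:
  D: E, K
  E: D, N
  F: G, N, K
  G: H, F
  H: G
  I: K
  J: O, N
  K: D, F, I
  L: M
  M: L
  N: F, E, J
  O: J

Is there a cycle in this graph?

Yes

DFS, tracking each vertex's parent; an edge to a visited non-parent vertex closes a cycle.
Start from L:
visit L (parent –)
  visit M (parent L)
    M–L: parent, skip
visit D (parent –)
  visit E (parent D)
    E–D: parent, skip
    visit N (parent E)
      visit F (parent N)
        visit G (parent F)
          visit H (parent G)
            H–G: parent, skip
          G–F: parent, skip
        F–N: parent, skip
        visit K (parent F)
          K–D: D visited and ≠ parent → cycle
Cycle: D – E – N – F – K – D.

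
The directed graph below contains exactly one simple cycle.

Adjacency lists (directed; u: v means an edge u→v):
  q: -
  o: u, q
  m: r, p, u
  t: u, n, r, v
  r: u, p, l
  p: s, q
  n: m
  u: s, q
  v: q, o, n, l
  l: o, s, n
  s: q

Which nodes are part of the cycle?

DFS with gray/black marking from l:
l gray
  o gray
    u gray
      s gray
        q gray
        q black
      s black
      u→q: q black — skip
    u black
    o→q: q black — skip
  o black
  l→s: s black — skip
  n gray
    m gray
      r gray
        r→u: u black — skip
        p gray
          p→s: s black — skip
          p→q: q black — skip
        p black
        r→l: l is gray → back edge
Back edge closes the cycle l → n → m → r → l; its vertices are {l, m, n, r}.

l, m, n, r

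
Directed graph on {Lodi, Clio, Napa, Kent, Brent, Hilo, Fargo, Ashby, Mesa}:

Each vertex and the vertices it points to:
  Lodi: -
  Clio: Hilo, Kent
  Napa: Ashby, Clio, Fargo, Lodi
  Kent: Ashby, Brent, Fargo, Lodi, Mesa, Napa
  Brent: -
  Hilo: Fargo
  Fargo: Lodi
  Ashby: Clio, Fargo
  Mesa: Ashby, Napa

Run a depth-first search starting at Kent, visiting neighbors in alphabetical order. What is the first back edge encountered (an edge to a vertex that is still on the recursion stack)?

DFS from Kent (visiting neighbors in alphabetical order); mark gray on enter, black on exit:
Kent gray
  Ashby gray
    Clio gray
      Hilo gray
        Fargo gray
          Lodi gray
          Lodi black
        Fargo black
      Hilo black
      Clio→Kent: Kent is gray → back edge
First back edge: Clio → Kent.

Clio->Kent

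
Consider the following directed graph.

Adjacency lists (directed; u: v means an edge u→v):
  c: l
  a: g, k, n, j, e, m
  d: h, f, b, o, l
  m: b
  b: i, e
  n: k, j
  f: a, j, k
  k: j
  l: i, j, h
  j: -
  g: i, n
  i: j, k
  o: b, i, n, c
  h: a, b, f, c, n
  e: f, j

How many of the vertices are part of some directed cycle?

8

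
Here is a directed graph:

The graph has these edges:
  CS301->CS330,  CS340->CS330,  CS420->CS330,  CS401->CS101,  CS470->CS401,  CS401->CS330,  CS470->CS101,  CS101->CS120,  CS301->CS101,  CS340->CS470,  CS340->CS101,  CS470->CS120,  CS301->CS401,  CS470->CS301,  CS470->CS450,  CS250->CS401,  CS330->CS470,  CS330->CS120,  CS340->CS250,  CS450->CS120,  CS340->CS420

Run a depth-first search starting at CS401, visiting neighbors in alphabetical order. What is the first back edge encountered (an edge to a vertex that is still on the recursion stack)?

CS301→CS330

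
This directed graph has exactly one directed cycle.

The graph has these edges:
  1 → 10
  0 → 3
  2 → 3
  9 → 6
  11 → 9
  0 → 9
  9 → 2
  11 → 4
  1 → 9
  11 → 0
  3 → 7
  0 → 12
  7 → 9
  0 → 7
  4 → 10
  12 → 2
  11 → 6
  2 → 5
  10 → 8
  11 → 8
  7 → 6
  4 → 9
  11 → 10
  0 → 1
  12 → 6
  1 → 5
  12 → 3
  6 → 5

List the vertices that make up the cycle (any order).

DFS with gray/black marking from 3:
3 gray
  7 gray
    6 gray
      5 gray
      5 black
    6 black
    9 gray
      9→6: 6 black — skip
      2 gray
        2→5: 5 black — skip
        2→3: 3 is gray → back edge
Back edge closes the cycle 3 → 7 → 9 → 2 → 3; its vertices are {2, 3, 7, 9}.

2, 3, 7, 9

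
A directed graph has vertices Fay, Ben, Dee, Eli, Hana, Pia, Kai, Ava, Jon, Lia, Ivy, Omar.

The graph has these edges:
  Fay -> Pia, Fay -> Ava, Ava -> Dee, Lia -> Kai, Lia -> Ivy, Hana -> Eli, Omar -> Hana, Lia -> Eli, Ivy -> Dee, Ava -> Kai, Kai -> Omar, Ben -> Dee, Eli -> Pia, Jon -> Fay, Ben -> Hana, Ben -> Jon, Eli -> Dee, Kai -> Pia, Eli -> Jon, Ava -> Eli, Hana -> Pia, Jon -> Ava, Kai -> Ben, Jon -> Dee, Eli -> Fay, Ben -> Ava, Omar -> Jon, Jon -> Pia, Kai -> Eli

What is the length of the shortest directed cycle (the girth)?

3

For each vertex v, BFS finds the shortest path from v back to v.
The shortest such closed walk is Kai → Ben → Ava → Kai, length 3.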